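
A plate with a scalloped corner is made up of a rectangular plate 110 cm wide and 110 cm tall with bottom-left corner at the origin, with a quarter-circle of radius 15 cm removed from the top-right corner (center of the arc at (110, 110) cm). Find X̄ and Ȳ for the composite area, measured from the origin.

plate: A = 110 × 110 = 12100.00, centroid at (55.00, 55.00).
removed quarter-circle: A = −¼π·15² = -176.71, centroid at (103.63, 103.63).
ΣA = 11923.29 cm², ΣAX̄ = 647186.40 cm³, ΣAȲ = 647186.40 cm³.
X̄ = 647186.40/11923.29 = 54.28 cm; Ȳ = 647186.40/11923.29 = 54.28 cm.

X̄ = 54.28 cm, Ȳ = 54.28 cm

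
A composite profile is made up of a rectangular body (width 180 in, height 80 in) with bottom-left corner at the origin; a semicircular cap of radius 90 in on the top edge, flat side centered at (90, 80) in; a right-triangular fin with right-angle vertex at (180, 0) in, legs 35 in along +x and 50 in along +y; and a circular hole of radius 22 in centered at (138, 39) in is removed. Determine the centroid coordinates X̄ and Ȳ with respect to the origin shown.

rectangular body: A = 180 × 80 = 14400.00, centroid at (90.00, 40.00).
semicircular top: A = ½π·90² = 12723.45, centroid at (90.00, 118.20).
triangular fin: A = ½·35·50 = 875.00, centroid at (191.67, 16.67).
hole: A = −π·22² = -1520.53, centroid at (138.00, 39.00).
ΣA = 26477.92 in²
ΣAX̄ = (14400.00)(90.00) + (12723.45)(90.00) + (875.00)(191.67) + (-1520.53)(138.00) = 2398985.60 in³
ΣAȲ = (14400.00)(40.00) + (12723.45)(118.20) + (875.00)(16.67) + (-1520.53)(39.00) = 2035158.65 in³
X̄ = 2398985.60 / 26477.92 = 90.60 in
Ȳ = 2035158.65 / 26477.92 = 76.86 in

X̄ = 90.60 in, Ȳ = 76.86 in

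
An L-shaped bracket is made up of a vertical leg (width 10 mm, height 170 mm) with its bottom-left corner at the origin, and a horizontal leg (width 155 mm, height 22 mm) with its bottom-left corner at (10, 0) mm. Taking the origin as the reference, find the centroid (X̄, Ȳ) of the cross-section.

vertical leg: A = 10 × 170 = 1700.00, centroid at (5.00, 85.00).
horizontal leg: A = 155 × 22 = 3410.00, centroid at (87.50, 11.00).
ΣA = 5110.00 mm²
ΣAX̄ = (1700.00)(5.00) + (3410.00)(87.50) = 306875.00 mm³
ΣAȲ = (1700.00)(85.00) + (3410.00)(11.00) = 182010.00 mm³
X̄ = 306875.00 / 5110.00 = 60.05 mm
Ȳ = 182010.00 / 5110.00 = 35.62 mm

X̄ = 60.05 mm, Ȳ = 35.62 mm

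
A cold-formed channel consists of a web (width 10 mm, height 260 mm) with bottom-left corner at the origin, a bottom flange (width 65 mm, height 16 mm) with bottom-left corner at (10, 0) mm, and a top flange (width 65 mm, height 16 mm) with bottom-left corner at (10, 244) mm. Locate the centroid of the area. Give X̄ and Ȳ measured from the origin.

X̄ = 21.67 mm, Ȳ = 130.00 mm

web: A = 10 × 260 = 2600.00, centroid at (5.00, 130.00).
bottom flange: A = 65 × 16 = 1040.00, centroid at (42.50, 8.00).
top flange: A = 65 × 16 = 1040.00, centroid at (42.50, 252.00).
ΣA = 4680.00 mm²
ΣAX̄ = (2600.00)(5.00) + (1040.00)(42.50) + (1040.00)(42.50) = 101400.00 mm³
ΣAȲ = (2600.00)(130.00) + (1040.00)(8.00) + (1040.00)(252.00) = 608400.00 mm³
X̄ = 101400.00 / 4680.00 = 21.67 mm
Ȳ = 608400.00 / 4680.00 = 130.00 mm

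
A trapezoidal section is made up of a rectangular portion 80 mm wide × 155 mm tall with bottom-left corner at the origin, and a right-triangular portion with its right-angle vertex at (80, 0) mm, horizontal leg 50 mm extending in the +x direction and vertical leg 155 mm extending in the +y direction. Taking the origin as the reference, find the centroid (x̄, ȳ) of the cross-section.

Part | A | x̄ᵢ | ȳᵢ | A·x̄ᵢ | A·ȳᵢ
rectangular portion | 12400.00 | 40.00 | 77.50 | 496000.00 | 961000.00
triangular portion | 3875.00 | 96.67 | 51.67 | 374583.33 | 200208.33
Σ | 16275.00 |  |  | 870583.33 | 1161208.33
x̄ = 870583.33 / 16275.00 = 53.49 mm
ȳ = 1161208.33 / 16275.00 = 71.35 mm

x̄ = 53.49 mm, ȳ = 71.35 mm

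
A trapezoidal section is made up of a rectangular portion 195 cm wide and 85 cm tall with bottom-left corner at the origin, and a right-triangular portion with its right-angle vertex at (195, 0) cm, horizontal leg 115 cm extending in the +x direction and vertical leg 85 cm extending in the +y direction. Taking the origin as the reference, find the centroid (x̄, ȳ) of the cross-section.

rectangular portion: A = 195 × 85 = 16575.00, centroid at (97.50, 42.50).
triangular portion: A = ½·115·85 = 4887.50, centroid at (233.33, 28.33).
ΣA = 21462.50 cm², ΣAx̄ = 2756479.17 cm³, ΣAȳ = 842916.67 cm³.
x̄ = 2756479.17/21462.50 = 128.43 cm; ȳ = 842916.67/21462.50 = 39.27 cm.

x̄ = 128.43 cm, ȳ = 39.27 cm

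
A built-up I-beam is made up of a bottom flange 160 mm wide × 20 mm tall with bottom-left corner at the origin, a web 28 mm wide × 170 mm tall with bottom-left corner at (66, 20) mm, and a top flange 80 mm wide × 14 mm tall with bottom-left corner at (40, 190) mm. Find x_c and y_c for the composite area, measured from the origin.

x_c = 80.00 mm, y_c = 82.87 mm

bottom flange: A = 160 × 20 = 3200.00, centroid at (80.00, 10.00).
web: A = 28 × 170 = 4760.00, centroid at (80.00, 105.00).
top flange: A = 80 × 14 = 1120.00, centroid at (80.00, 197.00).
ΣA = 9080.00 mm², ΣAx_c = 726400.00 mm³, ΣAy_c = 752440.00 mm³.
x_c = 726400.00/9080.00 = 80.00 mm; y_c = 752440.00/9080.00 = 82.87 mm.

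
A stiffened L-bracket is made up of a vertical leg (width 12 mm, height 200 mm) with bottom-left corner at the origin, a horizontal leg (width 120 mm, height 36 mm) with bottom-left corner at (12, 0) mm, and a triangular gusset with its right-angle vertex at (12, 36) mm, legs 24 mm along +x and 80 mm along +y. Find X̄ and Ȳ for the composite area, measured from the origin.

vertical leg: A = 12 × 200 = 2400.00, centroid at (6.00, 100.00).
horizontal leg: A = 120 × 36 = 4320.00, centroid at (72.00, 18.00).
gusset: A = ½·24·80 = 960.00, centroid at (20.00, 62.67).
ΣA = 7680.00 mm², ΣAX̄ = 344640.00 mm³, ΣAȲ = 377920.00 mm³.
X̄ = 344640.00/7680.00 = 44.88 mm; Ȳ = 377920.00/7680.00 = 49.21 mm.

X̄ = 44.88 mm, Ȳ = 49.21 mm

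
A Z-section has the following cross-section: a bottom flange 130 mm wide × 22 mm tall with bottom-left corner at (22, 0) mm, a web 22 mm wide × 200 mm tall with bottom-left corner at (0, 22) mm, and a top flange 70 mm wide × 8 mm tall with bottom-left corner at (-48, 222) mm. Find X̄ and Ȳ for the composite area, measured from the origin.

X̄ = 37.08 mm, Ȳ = 88.85 mm

Part | A | x̄ᵢ | ȳᵢ | A·x̄ᵢ | A·ȳᵢ
bottom flange | 2860.00 | 87.00 | 11.00 | 248820.00 | 31460.00
web | 4400.00 | 11.00 | 122.00 | 48400.00 | 536800.00
top flange | 560.00 | -13.00 | 226.00 | -7280.00 | 126560.00
Σ | 7820.00 |  |  | 289940.00 | 694820.00
X̄ = 289940.00 / 7820.00 = 37.08 mm
Ȳ = 694820.00 / 7820.00 = 88.85 mm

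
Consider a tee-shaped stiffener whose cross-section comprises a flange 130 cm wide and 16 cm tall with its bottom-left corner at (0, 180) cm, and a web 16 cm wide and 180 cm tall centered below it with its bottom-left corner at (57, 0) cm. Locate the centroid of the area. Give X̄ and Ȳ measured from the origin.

web: A = 16 × 180 = 2880.00, centroid at (65.00, 90.00).
flange: A = 130 × 16 = 2080.00, centroid at (65.00, 188.00).
ΣA = 4960.00 cm²
ΣAX̄ = (2880.00)(65.00) + (2080.00)(65.00) = 322400.00 cm³
ΣAȲ = (2880.00)(90.00) + (2080.00)(188.00) = 650240.00 cm³
X̄ = 322400.00 / 4960.00 = 65.00 cm
Ȳ = 650240.00 / 4960.00 = 131.10 cm

X̄ = 65.00 cm, Ȳ = 131.10 cm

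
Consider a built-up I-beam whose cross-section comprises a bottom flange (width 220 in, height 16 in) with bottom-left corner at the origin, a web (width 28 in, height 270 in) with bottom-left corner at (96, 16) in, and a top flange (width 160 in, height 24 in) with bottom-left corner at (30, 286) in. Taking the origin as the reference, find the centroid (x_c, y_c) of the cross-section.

bottom flange: A = 220 × 16 = 3520.00, centroid at (110.00, 8.00).
web: A = 28 × 270 = 7560.00, centroid at (110.00, 151.00).
top flange: A = 160 × 24 = 3840.00, centroid at (110.00, 298.00).
ΣA = 14920.00 in², ΣAx_c = 1641200.00 in³, ΣAy_c = 2314040.00 in³.
x_c = 1641200.00/14920.00 = 110.00 in; y_c = 2314040.00/14920.00 = 155.10 in.

x_c = 110.00 in, y_c = 155.10 in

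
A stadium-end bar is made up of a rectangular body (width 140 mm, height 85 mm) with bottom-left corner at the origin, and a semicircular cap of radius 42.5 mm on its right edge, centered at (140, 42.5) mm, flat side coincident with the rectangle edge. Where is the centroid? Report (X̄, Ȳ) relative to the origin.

Part | A | x̄ᵢ | ȳᵢ | A·x̄ᵢ | A·ȳᵢ
rectangular body | 11900.00 | 70.00 | 42.50 | 833000.00 | 505750.00
semicircular end | 2837.25 | 158.04 | 42.50 | 448392.20 | 120583.16
Σ | 14737.25 |  |  | 1281392.20 | 626333.16
X̄ = 1281392.20 / 14737.25 = 86.95 mm
Ȳ = 626333.16 / 14737.25 = 42.50 mm

X̄ = 86.95 mm, Ȳ = 42.50 mm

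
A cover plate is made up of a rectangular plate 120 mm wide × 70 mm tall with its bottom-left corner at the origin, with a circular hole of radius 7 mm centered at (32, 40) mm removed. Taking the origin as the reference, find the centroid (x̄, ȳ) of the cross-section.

plate: A = 120 × 70 = 8400.00, centroid at (60.00, 35.00).
hole: A = −π·7² = -153.94, centroid at (32.00, 40.00).
ΣA = 8246.06 mm²
ΣAx̄ = (8400.00)(60.00) + (-153.94)(32.00) = 499073.98 mm³
ΣAȳ = (8400.00)(35.00) + (-153.94)(40.00) = 287842.48 mm³
x̄ = 499073.98 / 8246.06 = 60.52 mm
ȳ = 287842.48 / 8246.06 = 34.91 mm

x̄ = 60.52 mm, ȳ = 34.91 mm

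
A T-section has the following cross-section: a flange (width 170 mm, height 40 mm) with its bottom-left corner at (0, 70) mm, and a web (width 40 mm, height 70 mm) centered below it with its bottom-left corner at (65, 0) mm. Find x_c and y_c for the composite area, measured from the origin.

x_c = 85.00 mm, y_c = 73.96 mm

web: A = 40 × 70 = 2800.00, centroid at (85.00, 35.00).
flange: A = 170 × 40 = 6800.00, centroid at (85.00, 90.00).
ΣA = 9600.00 mm²
ΣAx_c = (2800.00)(85.00) + (6800.00)(85.00) = 816000.00 mm³
ΣAy_c = (2800.00)(35.00) + (6800.00)(90.00) = 710000.00 mm³
x_c = 816000.00 / 9600.00 = 85.00 mm
y_c = 710000.00 / 9600.00 = 73.96 mm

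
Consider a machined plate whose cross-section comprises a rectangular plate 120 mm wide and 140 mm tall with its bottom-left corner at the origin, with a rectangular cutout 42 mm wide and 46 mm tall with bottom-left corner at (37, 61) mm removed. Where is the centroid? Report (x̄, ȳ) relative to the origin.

Part | A | x̄ᵢ | ȳᵢ | A·x̄ᵢ | A·ȳᵢ
plate | 16800.00 | 60.00 | 70.00 | 1008000.00 | 1176000.00
hole | -1932.00 | 58.00 | 84.00 | -112056.00 | -162288.00
Σ | 14868.00 |  |  | 895944.00 | 1013712.00
x̄ = 895944.00 / 14868.00 = 60.26 mm
ȳ = 1013712.00 / 14868.00 = 68.18 mm

x̄ = 60.26 mm, ȳ = 68.18 mm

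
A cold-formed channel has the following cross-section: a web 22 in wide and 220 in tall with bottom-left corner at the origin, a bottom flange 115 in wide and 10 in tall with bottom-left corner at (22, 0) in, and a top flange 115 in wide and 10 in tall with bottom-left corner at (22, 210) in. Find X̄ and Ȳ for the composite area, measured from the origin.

X̄ = 33.07 in, Ȳ = 110.00 in

Part | A | x̄ᵢ | ȳᵢ | A·x̄ᵢ | A·ȳᵢ
web | 4840.00 | 11.00 | 110.00 | 53240.00 | 532400.00
bottom flange | 1150.00 | 79.50 | 5.00 | 91425.00 | 5750.00
top flange | 1150.00 | 79.50 | 215.00 | 91425.00 | 247250.00
Σ | 7140.00 |  |  | 236090.00 | 785400.00
X̄ = 236090.00 / 7140.00 = 33.07 in
Ȳ = 785400.00 / 7140.00 = 110.00 in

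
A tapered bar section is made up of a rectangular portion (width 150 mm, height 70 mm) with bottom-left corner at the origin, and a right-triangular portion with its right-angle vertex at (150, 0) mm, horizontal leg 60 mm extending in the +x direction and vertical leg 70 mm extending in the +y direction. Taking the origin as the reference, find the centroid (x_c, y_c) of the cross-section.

x_c = 90.83 mm, y_c = 33.06 mm

rectangular portion: A = 150 × 70 = 10500.00, centroid at (75.00, 35.00).
triangular portion: A = ½·60·70 = 2100.00, centroid at (170.00, 23.33).
ΣA = 12600.00 mm², ΣAx_c = 1144500.00 mm³, ΣAy_c = 416500.00 mm³.
x_c = 1144500.00/12600.00 = 90.83 mm; y_c = 416500.00/12600.00 = 33.06 mm.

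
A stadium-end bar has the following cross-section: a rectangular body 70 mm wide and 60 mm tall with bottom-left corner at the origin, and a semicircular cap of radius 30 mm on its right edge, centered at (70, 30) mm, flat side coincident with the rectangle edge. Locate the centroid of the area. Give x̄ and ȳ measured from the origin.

x̄ = 47.02 mm, ȳ = 30.00 mm

Part | A | x̄ᵢ | ȳᵢ | A·x̄ᵢ | A·ȳᵢ
rectangular body | 4200.00 | 35.00 | 30.00 | 147000.00 | 126000.00
semicircular end | 1413.72 | 82.73 | 30.00 | 116960.17 | 42411.50
Σ | 5613.72 |  |  | 263960.17 | 168411.50
x̄ = 263960.17 / 5613.72 = 47.02 mm
ȳ = 168411.50 / 5613.72 = 30.00 mm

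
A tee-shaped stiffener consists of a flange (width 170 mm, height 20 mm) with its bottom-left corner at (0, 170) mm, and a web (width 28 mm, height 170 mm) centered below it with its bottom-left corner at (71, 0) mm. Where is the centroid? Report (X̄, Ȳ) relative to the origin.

Part | A | x̄ᵢ | ȳᵢ | A·x̄ᵢ | A·ȳᵢ
web | 4760.00 | 85.00 | 85.00 | 404600.00 | 404600.00
flange | 3400.00 | 85.00 | 180.00 | 289000.00 | 612000.00
Σ | 8160.00 |  |  | 693600.00 | 1016600.00
X̄ = 693600.00 / 8160.00 = 85.00 mm
Ȳ = 1016600.00 / 8160.00 = 124.58 mm

X̄ = 85.00 mm, Ȳ = 124.58 mm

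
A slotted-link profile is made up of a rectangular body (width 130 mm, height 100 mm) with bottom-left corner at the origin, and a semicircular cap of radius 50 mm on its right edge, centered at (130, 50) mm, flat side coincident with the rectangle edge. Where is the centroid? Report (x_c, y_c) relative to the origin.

x_c = 85.00 mm, y_c = 50.00 mm

Part | A | x̄ᵢ | ȳᵢ | A·x̄ᵢ | A·ȳᵢ
rectangular body | 13000.00 | 65.00 | 50.00 | 845000.00 | 650000.00
semicircular end | 3926.99 | 151.22 | 50.00 | 593842.14 | 196349.54
Σ | 16926.99 |  |  | 1438842.14 | 846349.54
x_c = 1438842.14 / 16926.99 = 85.00 mm
y_c = 846349.54 / 16926.99 = 50.00 mm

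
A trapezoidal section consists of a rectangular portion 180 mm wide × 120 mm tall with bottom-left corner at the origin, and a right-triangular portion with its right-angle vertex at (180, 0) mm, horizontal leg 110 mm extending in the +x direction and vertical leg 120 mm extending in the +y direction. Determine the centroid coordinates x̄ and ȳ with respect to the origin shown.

x̄ = 119.65 mm, ȳ = 55.32 mm

rectangular portion: A = 180 × 120 = 21600.00, centroid at (90.00, 60.00).
triangular portion: A = ½·110·120 = 6600.00, centroid at (216.67, 40.00).
ΣA = 28200.00 mm²
ΣAx̄ = (21600.00)(90.00) + (6600.00)(216.67) = 3374000.00 mm³
ΣAȳ = (21600.00)(60.00) + (6600.00)(40.00) = 1560000.00 mm³
x̄ = 3374000.00 / 28200.00 = 119.65 mm
ȳ = 1560000.00 / 28200.00 = 55.32 mm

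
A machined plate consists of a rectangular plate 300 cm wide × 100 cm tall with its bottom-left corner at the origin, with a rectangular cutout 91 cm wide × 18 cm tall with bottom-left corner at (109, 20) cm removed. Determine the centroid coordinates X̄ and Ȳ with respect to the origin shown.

X̄ = 149.74 cm, Ȳ = 51.21 cm

plate: A = 300 × 100 = 30000.00, centroid at (150.00, 50.00).
hole: A = −(91 × 18) = -1638.00, centroid at (154.50, 29.00).
ΣA = 28362.00 cm²
ΣAX̄ = (30000.00)(150.00) + (-1638.00)(154.50) = 4246929.00 cm³
ΣAȲ = (30000.00)(50.00) + (-1638.00)(29.00) = 1452498.00 cm³
X̄ = 4246929.00 / 28362.00 = 149.74 cm
Ȳ = 1452498.00 / 28362.00 = 51.21 cm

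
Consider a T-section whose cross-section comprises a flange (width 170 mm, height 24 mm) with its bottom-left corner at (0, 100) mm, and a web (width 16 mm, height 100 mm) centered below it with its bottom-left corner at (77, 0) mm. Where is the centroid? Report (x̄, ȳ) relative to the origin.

web: A = 16 × 100 = 1600.00, centroid at (85.00, 50.00).
flange: A = 170 × 24 = 4080.00, centroid at (85.00, 112.00).
ΣA = 5680.00 mm², ΣAx̄ = 482800.00 mm³, ΣAȳ = 536960.00 mm³.
x̄ = 482800.00/5680.00 = 85.00 mm; ȳ = 536960.00/5680.00 = 94.54 mm.

x̄ = 85.00 mm, ȳ = 94.54 mm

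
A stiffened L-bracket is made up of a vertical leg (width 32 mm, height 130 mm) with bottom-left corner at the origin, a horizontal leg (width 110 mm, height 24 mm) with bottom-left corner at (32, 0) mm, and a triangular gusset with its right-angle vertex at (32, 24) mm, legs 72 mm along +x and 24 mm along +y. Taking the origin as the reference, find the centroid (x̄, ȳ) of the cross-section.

x̄ = 44.97 mm, ȳ = 43.02 mm

vertical leg: A = 32 × 130 = 4160.00, centroid at (16.00, 65.00).
horizontal leg: A = 110 × 24 = 2640.00, centroid at (87.00, 12.00).
gusset: A = ½·72·24 = 864.00, centroid at (56.00, 32.00).
ΣA = 7664.00 mm², ΣAx̄ = 344624.00 mm³, ΣAȳ = 329728.00 mm³.
x̄ = 344624.00/7664.00 = 44.97 mm; ȳ = 329728.00/7664.00 = 43.02 mm.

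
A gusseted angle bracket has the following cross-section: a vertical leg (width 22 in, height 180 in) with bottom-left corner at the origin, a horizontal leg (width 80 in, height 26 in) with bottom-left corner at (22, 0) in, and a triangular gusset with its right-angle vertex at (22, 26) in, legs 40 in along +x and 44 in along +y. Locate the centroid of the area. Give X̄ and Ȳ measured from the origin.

vertical leg: A = 22 × 180 = 3960.00, centroid at (11.00, 90.00).
horizontal leg: A = 80 × 26 = 2080.00, centroid at (62.00, 13.00).
gusset: A = ½·40·44 = 880.00, centroid at (35.33, 40.67).
ΣA = 6920.00 in²
ΣAX̄ = (3960.00)(11.00) + (2080.00)(62.00) + (880.00)(35.33) = 203613.33 in³
ΣAȲ = (3960.00)(90.00) + (2080.00)(13.00) + (880.00)(40.67) = 419226.67 in³
X̄ = 203613.33 / 6920.00 = 29.42 in
Ȳ = 419226.67 / 6920.00 = 60.58 in

X̄ = 29.42 in, Ȳ = 60.58 in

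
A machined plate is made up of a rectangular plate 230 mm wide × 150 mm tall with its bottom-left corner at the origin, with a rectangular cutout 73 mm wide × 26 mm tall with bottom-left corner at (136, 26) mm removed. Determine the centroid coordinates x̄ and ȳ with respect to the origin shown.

Part | A | x̄ᵢ | ȳᵢ | A·x̄ᵢ | A·ȳᵢ
plate | 34500.00 | 115.00 | 75.00 | 3967500.00 | 2587500.00
hole | -1898.00 | 172.50 | 39.00 | -327405.00 | -74022.00
Σ | 32602.00 |  |  | 3640095.00 | 2513478.00
x̄ = 3640095.00 / 32602.00 = 111.65 mm
ȳ = 2513478.00 / 32602.00 = 77.10 mm

x̄ = 111.65 mm, ȳ = 77.10 mm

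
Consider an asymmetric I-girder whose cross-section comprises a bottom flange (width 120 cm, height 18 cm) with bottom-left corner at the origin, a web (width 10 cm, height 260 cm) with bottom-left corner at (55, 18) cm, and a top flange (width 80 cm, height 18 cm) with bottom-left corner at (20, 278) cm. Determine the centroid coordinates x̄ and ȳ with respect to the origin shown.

x̄ = 60.00 cm, ȳ = 131.86 cm

bottom flange: A = 120 × 18 = 2160.00, centroid at (60.00, 9.00).
web: A = 10 × 260 = 2600.00, centroid at (60.00, 148.00).
top flange: A = 80 × 18 = 1440.00, centroid at (60.00, 287.00).
ΣA = 6200.00 cm², ΣAx̄ = 372000.00 cm³, ΣAȳ = 817520.00 cm³.
x̄ = 372000.00/6200.00 = 60.00 cm; ȳ = 817520.00/6200.00 = 131.86 cm.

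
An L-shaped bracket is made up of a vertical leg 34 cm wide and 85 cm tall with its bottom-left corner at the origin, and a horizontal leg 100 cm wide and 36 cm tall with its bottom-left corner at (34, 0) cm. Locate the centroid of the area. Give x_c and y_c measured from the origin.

x_c = 54.16 cm, y_c = 28.91 cm

Part | A | x̄ᵢ | ȳᵢ | A·x̄ᵢ | A·ȳᵢ
vertical leg | 2890.00 | 17.00 | 42.50 | 49130.00 | 122825.00
horizontal leg | 3600.00 | 84.00 | 18.00 | 302400.00 | 64800.00
Σ | 6490.00 |  |  | 351530.00 | 187625.00
x_c = 351530.00 / 6490.00 = 54.16 cm
y_c = 187625.00 / 6490.00 = 28.91 cm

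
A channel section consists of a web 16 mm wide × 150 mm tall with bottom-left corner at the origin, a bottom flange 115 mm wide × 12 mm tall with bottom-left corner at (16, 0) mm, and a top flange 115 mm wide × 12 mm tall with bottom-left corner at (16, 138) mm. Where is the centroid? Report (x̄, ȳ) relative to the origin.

x̄ = 43.03 mm, ȳ = 75.00 mm

web: A = 16 × 150 = 2400.00, centroid at (8.00, 75.00).
bottom flange: A = 115 × 12 = 1380.00, centroid at (73.50, 6.00).
top flange: A = 115 × 12 = 1380.00, centroid at (73.50, 144.00).
ΣA = 5160.00 mm²
ΣAx̄ = (2400.00)(8.00) + (1380.00)(73.50) + (1380.00)(73.50) = 222060.00 mm³
ΣAȳ = (2400.00)(75.00) + (1380.00)(6.00) + (1380.00)(144.00) = 387000.00 mm³
x̄ = 222060.00 / 5160.00 = 43.03 mm
ȳ = 387000.00 / 5160.00 = 75.00 mm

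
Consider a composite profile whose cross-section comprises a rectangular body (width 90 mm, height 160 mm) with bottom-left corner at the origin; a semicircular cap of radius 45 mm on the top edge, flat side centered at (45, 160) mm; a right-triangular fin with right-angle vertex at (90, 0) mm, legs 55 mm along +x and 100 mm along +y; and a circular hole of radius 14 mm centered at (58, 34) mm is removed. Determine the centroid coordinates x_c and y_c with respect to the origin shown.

x_c = 53.43 mm, y_c = 90.92 mm

rectangular body: A = 90 × 160 = 14400.00, centroid at (45.00, 80.00).
semicircular top: A = ½π·45² = 3180.86, centroid at (45.00, 179.10).
triangular fin: A = ½·55·100 = 2750.00, centroid at (108.33, 33.33).
hole: A = −π·14² = -615.75, centroid at (58.00, 34.00).
ΣA = 19715.11 mm²
ΣAx_c = (14400.00)(45.00) + (3180.86)(45.00) + (2750.00)(108.33) + (-615.75)(58.00) = 1053341.86 mm³
ΣAy_c = (14400.00)(80.00) + (3180.86)(179.10) + (2750.00)(33.33) + (-615.75)(34.00) = 1792419.10 mm³
x_c = 1053341.86 / 19715.11 = 53.43 mm
y_c = 1792419.10 / 19715.11 = 90.92 mm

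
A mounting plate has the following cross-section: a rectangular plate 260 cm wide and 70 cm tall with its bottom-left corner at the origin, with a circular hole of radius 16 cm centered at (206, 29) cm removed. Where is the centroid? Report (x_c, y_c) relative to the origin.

x_c = 126.49 cm, y_c = 35.28 cm

Part | A | x̄ᵢ | ȳᵢ | A·x̄ᵢ | A·ȳᵢ
plate | 18200.00 | 130.00 | 35.00 | 2366000.00 | 637000.00
hole | -804.25 | 206.00 | 29.00 | -165675.03 | -23323.18
Σ | 17395.75 |  |  | 2200324.97 | 613676.82
x_c = 2200324.97 / 17395.75 = 126.49 cm
y_c = 613676.82 / 17395.75 = 35.28 cm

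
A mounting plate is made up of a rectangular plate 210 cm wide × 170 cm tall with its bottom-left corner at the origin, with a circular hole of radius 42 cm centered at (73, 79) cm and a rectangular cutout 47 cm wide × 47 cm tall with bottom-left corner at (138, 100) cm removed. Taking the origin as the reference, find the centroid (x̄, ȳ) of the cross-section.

x̄ = 106.88 cm, ȳ = 83.15 cm

plate: A = 210 × 170 = 35700.00, centroid at (105.00, 85.00).
hole 1: A = −π·42² = -5541.77, centroid at (73.00, 79.00).
hole 2: A = −(47 × 47) = -2209.00, centroid at (161.50, 123.50).
ΣA = 27949.23 cm²
ΣAx̄ = (35700.00)(105.00) + (-5541.77)(73.00) + (-2209.00)(161.50) = 2987197.33 cm³
ΣAȳ = (35700.00)(85.00) + (-5541.77)(79.00) + (-2209.00)(123.50) = 2323888.71 cm³
x̄ = 2987197.33 / 27949.23 = 106.88 cm
ȳ = 2323888.71 / 27949.23 = 83.15 cm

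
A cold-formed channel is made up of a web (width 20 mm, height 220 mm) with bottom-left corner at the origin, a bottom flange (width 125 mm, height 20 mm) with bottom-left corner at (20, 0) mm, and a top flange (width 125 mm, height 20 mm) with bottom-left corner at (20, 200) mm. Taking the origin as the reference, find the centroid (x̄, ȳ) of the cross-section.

x̄ = 48.56 mm, ȳ = 110.00 mm

web: A = 20 × 220 = 4400.00, centroid at (10.00, 110.00).
bottom flange: A = 125 × 20 = 2500.00, centroid at (82.50, 10.00).
top flange: A = 125 × 20 = 2500.00, centroid at (82.50, 210.00).
ΣA = 9400.00 mm²
ΣAx̄ = (4400.00)(10.00) + (2500.00)(82.50) + (2500.00)(82.50) = 456500.00 mm³
ΣAȳ = (4400.00)(110.00) + (2500.00)(10.00) + (2500.00)(210.00) = 1034000.00 mm³
x̄ = 456500.00 / 9400.00 = 48.56 mm
ȳ = 1034000.00 / 9400.00 = 110.00 mm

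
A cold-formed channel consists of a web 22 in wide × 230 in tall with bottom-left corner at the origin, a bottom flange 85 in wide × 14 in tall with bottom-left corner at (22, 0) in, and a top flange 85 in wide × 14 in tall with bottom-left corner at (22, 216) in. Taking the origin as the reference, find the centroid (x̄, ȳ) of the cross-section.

x̄ = 28.11 in, ȳ = 115.00 in

Part | A | x̄ᵢ | ȳᵢ | A·x̄ᵢ | A·ȳᵢ
web | 5060.00 | 11.00 | 115.00 | 55660.00 | 581900.00
bottom flange | 1190.00 | 64.50 | 7.00 | 76755.00 | 8330.00
top flange | 1190.00 | 64.50 | 223.00 | 76755.00 | 265370.00
Σ | 7440.00 |  |  | 209170.00 | 855600.00
x̄ = 209170.00 / 7440.00 = 28.11 in
ȳ = 855600.00 / 7440.00 = 115.00 in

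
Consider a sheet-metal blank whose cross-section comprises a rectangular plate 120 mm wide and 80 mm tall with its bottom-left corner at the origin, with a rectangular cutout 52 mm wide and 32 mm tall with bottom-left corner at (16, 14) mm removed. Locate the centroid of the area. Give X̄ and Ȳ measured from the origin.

X̄ = 63.77 mm, Ȳ = 42.10 mm

plate: A = 120 × 80 = 9600.00, centroid at (60.00, 40.00).
hole: A = −(52 × 32) = -1664.00, centroid at (42.00, 30.00).
ΣA = 7936.00 mm²
ΣAX̄ = (9600.00)(60.00) + (-1664.00)(42.00) = 506112.00 mm³
ΣAȲ = (9600.00)(40.00) + (-1664.00)(30.00) = 334080.00 mm³
X̄ = 506112.00 / 7936.00 = 63.77 mm
Ȳ = 334080.00 / 7936.00 = 42.10 mm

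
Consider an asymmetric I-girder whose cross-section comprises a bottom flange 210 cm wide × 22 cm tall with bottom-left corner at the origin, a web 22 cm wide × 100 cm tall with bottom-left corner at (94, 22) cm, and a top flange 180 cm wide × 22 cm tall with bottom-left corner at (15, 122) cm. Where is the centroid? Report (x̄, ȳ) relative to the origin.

bottom flange: A = 210 × 22 = 4620.00, centroid at (105.00, 11.00).
web: A = 22 × 100 = 2200.00, centroid at (105.00, 72.00).
top flange: A = 180 × 22 = 3960.00, centroid at (105.00, 133.00).
ΣA = 10780.00 cm²
ΣAx̄ = (4620.00)(105.00) + (2200.00)(105.00) + (3960.00)(105.00) = 1131900.00 cm³
ΣAȳ = (4620.00)(11.00) + (2200.00)(72.00) + (3960.00)(133.00) = 735900.00 cm³
x̄ = 1131900.00 / 10780.00 = 105.00 cm
ȳ = 735900.00 / 10780.00 = 68.27 cm

x̄ = 105.00 cm, ȳ = 68.27 cm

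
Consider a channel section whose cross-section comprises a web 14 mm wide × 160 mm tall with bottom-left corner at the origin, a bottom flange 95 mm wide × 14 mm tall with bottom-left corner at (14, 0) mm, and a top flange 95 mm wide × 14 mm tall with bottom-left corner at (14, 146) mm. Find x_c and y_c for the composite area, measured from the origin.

Part | A | x̄ᵢ | ȳᵢ | A·x̄ᵢ | A·ȳᵢ
web | 2240.00 | 7.00 | 80.00 | 15680.00 | 179200.00
bottom flange | 1330.00 | 61.50 | 7.00 | 81795.00 | 9310.00
top flange | 1330.00 | 61.50 | 153.00 | 81795.00 | 203490.00
Σ | 4900.00 |  |  | 179270.00 | 392000.00
x_c = 179270.00 / 4900.00 = 36.59 mm
y_c = 392000.00 / 4900.00 = 80.00 mm

x_c = 36.59 mm, y_c = 80.00 mm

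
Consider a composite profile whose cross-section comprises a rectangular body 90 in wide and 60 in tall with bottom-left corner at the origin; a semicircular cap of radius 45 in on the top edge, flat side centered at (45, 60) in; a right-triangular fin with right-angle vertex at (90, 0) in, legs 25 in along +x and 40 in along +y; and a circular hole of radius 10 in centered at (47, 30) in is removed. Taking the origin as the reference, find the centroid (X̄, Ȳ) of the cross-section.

rectangular body: A = 90 × 60 = 5400.00, centroid at (45.00, 30.00).
semicircular top: A = ½π·45² = 3180.86, centroid at (45.00, 79.10).
triangular fin: A = ½·25·40 = 500.00, centroid at (98.33, 13.33).
hole: A = −π·10² = -314.16, centroid at (47.00, 30.00).
ΣA = 8766.70 in²
ΣAX̄ = (5400.00)(45.00) + (3180.86)(45.00) + (500.00)(98.33) + (-314.16)(47.00) = 420540.00 in³
ΣAȲ = (5400.00)(30.00) + (3180.86)(79.10) + (500.00)(13.33) + (-314.16)(30.00) = 410843.64 in³
X̄ = 420540.00 / 8766.70 = 47.97 in
Ȳ = 410843.64 / 8766.70 = 46.86 in

X̄ = 47.97 in, Ȳ = 46.86 in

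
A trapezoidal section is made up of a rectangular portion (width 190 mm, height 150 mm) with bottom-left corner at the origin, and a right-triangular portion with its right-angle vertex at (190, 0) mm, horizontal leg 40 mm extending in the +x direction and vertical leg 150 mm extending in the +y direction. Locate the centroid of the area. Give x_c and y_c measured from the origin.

x_c = 105.32 mm, y_c = 72.62 mm

rectangular portion: A = 190 × 150 = 28500.00, centroid at (95.00, 75.00).
triangular portion: A = ½·40·150 = 3000.00, centroid at (203.33, 50.00).
ΣA = 31500.00 mm², ΣAx_c = 3317500.00 mm³, ΣAy_c = 2287500.00 mm³.
x_c = 3317500.00/31500.00 = 105.32 mm; y_c = 2287500.00/31500.00 = 72.62 mm.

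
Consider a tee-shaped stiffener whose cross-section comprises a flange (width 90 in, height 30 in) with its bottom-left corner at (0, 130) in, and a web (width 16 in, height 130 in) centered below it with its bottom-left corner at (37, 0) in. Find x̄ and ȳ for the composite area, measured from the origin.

web: A = 16 × 130 = 2080.00, centroid at (45.00, 65.00).
flange: A = 90 × 30 = 2700.00, centroid at (45.00, 145.00).
ΣA = 4780.00 in², ΣAx̄ = 215100.00 in³, ΣAȳ = 526700.00 in³.
x̄ = 215100.00/4780.00 = 45.00 in; ȳ = 526700.00/4780.00 = 110.19 in.

x̄ = 45.00 in, ȳ = 110.19 in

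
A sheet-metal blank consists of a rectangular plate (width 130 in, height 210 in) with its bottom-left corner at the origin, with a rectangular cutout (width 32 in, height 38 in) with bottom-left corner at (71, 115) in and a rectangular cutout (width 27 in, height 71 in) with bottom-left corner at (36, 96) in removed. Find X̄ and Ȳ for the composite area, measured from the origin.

X̄ = 65.12 in, Ȳ = 101.44 in

plate: A = 130 × 210 = 27300.00, centroid at (65.00, 105.00).
hole 1: A = −(32 × 38) = -1216.00, centroid at (87.00, 134.00).
hole 2: A = −(27 × 71) = -1917.00, centroid at (49.50, 131.50).
ΣA = 24167.00 in²
ΣAX̄ = (27300.00)(65.00) + (-1216.00)(87.00) + (-1917.00)(49.50) = 1573816.50 in³
ΣAȲ = (27300.00)(105.00) + (-1216.00)(134.00) + (-1917.00)(131.50) = 2451470.50 in³
X̄ = 1573816.50 / 24167.00 = 65.12 in
Ȳ = 2451470.50 / 24167.00 = 101.44 in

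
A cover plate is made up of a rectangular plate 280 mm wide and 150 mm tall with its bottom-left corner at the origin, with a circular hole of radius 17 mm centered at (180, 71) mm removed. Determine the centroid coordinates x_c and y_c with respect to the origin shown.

x_c = 139.12 mm, y_c = 75.09 mm

Part | A | x̄ᵢ | ȳᵢ | A·x̄ᵢ | A·ȳᵢ
plate | 42000.00 | 140.00 | 75.00 | 5880000.00 | 3150000.00
hole | -907.92 | 180.00 | 71.00 | -163425.65 | -64462.34
Σ | 41092.08 |  |  | 5716574.35 | 3085537.66
x_c = 5716574.35 / 41092.08 = 139.12 mm
y_c = 3085537.66 / 41092.08 = 75.09 mm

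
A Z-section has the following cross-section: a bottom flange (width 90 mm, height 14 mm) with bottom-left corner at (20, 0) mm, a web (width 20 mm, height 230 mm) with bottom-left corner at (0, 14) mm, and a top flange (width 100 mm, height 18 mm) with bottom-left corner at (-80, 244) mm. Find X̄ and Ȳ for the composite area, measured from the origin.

bottom flange: A = 90 × 14 = 1260.00, centroid at (65.00, 7.00).
web: A = 20 × 230 = 4600.00, centroid at (10.00, 129.00).
top flange: A = 100 × 18 = 1800.00, centroid at (-30.00, 253.00).
ΣA = 7660.00 mm²
ΣAX̄ = (1260.00)(65.00) + (4600.00)(10.00) + (1800.00)(-30.00) = 73900.00 mm³
ΣAȲ = (1260.00)(7.00) + (4600.00)(129.00) + (1800.00)(253.00) = 1057620.00 mm³
X̄ = 73900.00 / 7660.00 = 9.65 mm
Ȳ = 1057620.00 / 7660.00 = 138.07 mm

X̄ = 9.65 mm, Ȳ = 138.07 mm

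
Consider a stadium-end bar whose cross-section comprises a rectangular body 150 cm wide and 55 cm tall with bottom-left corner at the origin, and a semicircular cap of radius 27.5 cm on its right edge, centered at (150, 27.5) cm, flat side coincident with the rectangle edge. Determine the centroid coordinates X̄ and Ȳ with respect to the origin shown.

rectangular body: A = 150 × 55 = 8250.00, centroid at (75.00, 27.50).
semicircular end: A = ½π·27.5² = 1187.91, centroid at (161.67, 27.50).
ΣA = 9437.91 cm²
ΣAX̄ = (8250.00)(75.00) + (1187.91)(161.67) = 810801.79 cm³
ΣAȲ = (8250.00)(27.50) + (1187.91)(27.50) = 259542.65 cm³
X̄ = 810801.79 / 9437.91 = 85.91 cm
Ȳ = 259542.65 / 9437.91 = 27.50 cm

X̄ = 85.91 cm, Ȳ = 27.50 cm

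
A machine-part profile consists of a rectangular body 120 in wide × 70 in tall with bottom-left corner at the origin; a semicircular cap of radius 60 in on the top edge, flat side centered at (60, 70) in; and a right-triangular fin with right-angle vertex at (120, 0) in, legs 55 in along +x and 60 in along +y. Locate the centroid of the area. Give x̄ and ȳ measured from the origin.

rectangular body: A = 120 × 70 = 8400.00, centroid at (60.00, 35.00).
semicircular top: A = ½π·60² = 5654.87, centroid at (60.00, 95.46).
triangular fin: A = ½·55·60 = 1650.00, centroid at (138.33, 20.00).
ΣA = 15704.87 in², ΣAx̄ = 1071542.01 in³, ΣAȳ = 866840.67 in³.
x̄ = 1071542.01/15704.87 = 68.23 in; ȳ = 866840.67/15704.87 = 55.20 in.

x̄ = 68.23 in, ȳ = 55.20 in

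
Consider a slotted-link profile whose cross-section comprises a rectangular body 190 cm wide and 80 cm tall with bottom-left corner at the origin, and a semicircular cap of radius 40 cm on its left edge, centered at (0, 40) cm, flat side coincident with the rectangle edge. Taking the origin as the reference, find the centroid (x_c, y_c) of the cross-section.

rectangular body: A = 190 × 80 = 15200.00, centroid at (95.00, 40.00).
semicircular end: A = ½π·40² = 2513.27, centroid at (-16.98, 40.00).
ΣA = 17713.27 cm²
ΣAx_c = (15200.00)(95.00) + (2513.27)(-16.98) = 1401333.33 cm³
ΣAy_c = (15200.00)(40.00) + (2513.27)(40.00) = 708530.96 cm³
x_c = 1401333.33 / 17713.27 = 79.11 cm
y_c = 708530.96 / 17713.27 = 40.00 cm

x_c = 79.11 cm, y_c = 40.00 cm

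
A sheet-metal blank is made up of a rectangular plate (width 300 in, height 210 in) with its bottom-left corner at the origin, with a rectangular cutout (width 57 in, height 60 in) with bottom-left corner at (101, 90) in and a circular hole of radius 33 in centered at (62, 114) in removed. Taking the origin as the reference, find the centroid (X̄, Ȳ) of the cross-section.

X̄ = 156.61 in, Ȳ = 103.54 in

plate: A = 300 × 210 = 63000.00, centroid at (150.00, 105.00).
hole 1: A = −(57 × 60) = -3420.00, centroid at (129.50, 120.00).
hole 2: A = −π·33² = -3421.19, centroid at (62.00, 114.00).
ΣA = 56158.81 in², ΣAX̄ = 8794995.95 in³, ΣAȲ = 5814583.84 in³.
X̄ = 8794995.95/56158.81 = 156.61 in; Ȳ = 5814583.84/56158.81 = 103.54 in.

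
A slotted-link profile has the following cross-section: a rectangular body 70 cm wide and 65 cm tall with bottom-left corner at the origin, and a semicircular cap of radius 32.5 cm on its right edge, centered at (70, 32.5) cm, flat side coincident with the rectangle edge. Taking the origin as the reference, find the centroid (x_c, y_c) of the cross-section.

rectangular body: A = 70 × 65 = 4550.00, centroid at (35.00, 32.50).
semicircular end: A = ½π·32.5² = 1659.15, centroid at (83.79, 32.50).
ΣA = 6209.15 cm², ΣAx_c = 298276.17 cm³, ΣAy_c = 201797.49 cm³.
x_c = 298276.17/6209.15 = 48.04 cm; y_c = 201797.49/6209.15 = 32.50 cm.

x_c = 48.04 cm, y_c = 32.50 cm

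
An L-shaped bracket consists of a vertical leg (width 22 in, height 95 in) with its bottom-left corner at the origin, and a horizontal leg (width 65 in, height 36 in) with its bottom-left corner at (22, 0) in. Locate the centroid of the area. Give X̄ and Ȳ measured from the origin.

vertical leg: A = 22 × 95 = 2090.00, centroid at (11.00, 47.50).
horizontal leg: A = 65 × 36 = 2340.00, centroid at (54.50, 18.00).
ΣA = 4430.00 in²
ΣAX̄ = (2090.00)(11.00) + (2340.00)(54.50) = 150520.00 in³
ΣAȲ = (2090.00)(47.50) + (2340.00)(18.00) = 141395.00 in³
X̄ = 150520.00 / 4430.00 = 33.98 in
Ȳ = 141395.00 / 4430.00 = 31.92 in

X̄ = 33.98 in, Ȳ = 31.92 in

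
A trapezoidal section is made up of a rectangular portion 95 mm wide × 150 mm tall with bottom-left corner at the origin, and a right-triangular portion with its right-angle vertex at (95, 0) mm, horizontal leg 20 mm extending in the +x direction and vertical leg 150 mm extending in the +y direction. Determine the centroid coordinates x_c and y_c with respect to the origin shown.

rectangular portion: A = 95 × 150 = 14250.00, centroid at (47.50, 75.00).
triangular portion: A = ½·20·150 = 1500.00, centroid at (101.67, 50.00).
ΣA = 15750.00 mm²
ΣAx_c = (14250.00)(47.50) + (1500.00)(101.67) = 829375.00 mm³
ΣAy_c = (14250.00)(75.00) + (1500.00)(50.00) = 1143750.00 mm³
x_c = 829375.00 / 15750.00 = 52.66 mm
y_c = 1143750.00 / 15750.00 = 72.62 mm

x_c = 52.66 mm, y_c = 72.62 mm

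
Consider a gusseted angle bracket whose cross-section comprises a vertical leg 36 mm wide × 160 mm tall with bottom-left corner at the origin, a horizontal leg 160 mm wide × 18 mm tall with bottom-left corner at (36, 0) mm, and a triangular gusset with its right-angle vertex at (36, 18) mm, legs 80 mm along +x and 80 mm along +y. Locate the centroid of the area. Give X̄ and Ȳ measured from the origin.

vertical leg: A = 36 × 160 = 5760.00, centroid at (18.00, 80.00).
horizontal leg: A = 160 × 18 = 2880.00, centroid at (116.00, 9.00).
gusset: A = ½·80·80 = 3200.00, centroid at (62.67, 44.67).
ΣA = 11840.00 mm²
ΣAX̄ = (5760.00)(18.00) + (2880.00)(116.00) + (3200.00)(62.67) = 638293.33 mm³
ΣAȲ = (5760.00)(80.00) + (2880.00)(9.00) + (3200.00)(44.67) = 629653.33 mm³
X̄ = 638293.33 / 11840.00 = 53.91 mm
Ȳ = 629653.33 / 11840.00 = 53.18 mm

X̄ = 53.91 mm, Ȳ = 53.18 mm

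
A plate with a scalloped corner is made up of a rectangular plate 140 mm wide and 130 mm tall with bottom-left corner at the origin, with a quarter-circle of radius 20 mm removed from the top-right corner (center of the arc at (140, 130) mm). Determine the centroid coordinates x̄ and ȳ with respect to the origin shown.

Part | A | x̄ᵢ | ȳᵢ | A·x̄ᵢ | A·ȳᵢ
plate | 18200.00 | 70.00 | 65.00 | 1274000.00 | 1183000.00
removed quarter-circle | -314.16 | 131.51 | 121.51 | -41315.63 | -38174.04
Σ | 17885.84 |  |  | 1232684.37 | 1144825.96
x̄ = 1232684.37 / 17885.84 = 68.92 mm
ȳ = 1144825.96 / 17885.84 = 64.01 mm

x̄ = 68.92 mm, ȳ = 64.01 mm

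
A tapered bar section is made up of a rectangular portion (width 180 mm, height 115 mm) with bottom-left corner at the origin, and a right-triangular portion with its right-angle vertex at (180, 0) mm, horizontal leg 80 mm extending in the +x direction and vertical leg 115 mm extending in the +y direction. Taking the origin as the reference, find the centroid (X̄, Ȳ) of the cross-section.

X̄ = 111.21 mm, Ȳ = 54.02 mm

rectangular portion: A = 180 × 115 = 20700.00, centroid at (90.00, 57.50).
triangular portion: A = ½·80·115 = 4600.00, centroid at (206.67, 38.33).
ΣA = 25300.00 mm², ΣAX̄ = 2813666.67 mm³, ΣAȲ = 1366583.33 mm³.
X̄ = 2813666.67/25300.00 = 111.21 mm; Ȳ = 1366583.33/25300.00 = 54.02 mm.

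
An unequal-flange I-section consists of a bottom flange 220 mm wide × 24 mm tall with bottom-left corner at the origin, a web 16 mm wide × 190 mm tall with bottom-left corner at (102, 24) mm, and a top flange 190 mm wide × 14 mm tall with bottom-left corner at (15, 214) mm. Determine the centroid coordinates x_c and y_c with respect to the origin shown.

bottom flange: A = 220 × 24 = 5280.00, centroid at (110.00, 12.00).
web: A = 16 × 190 = 3040.00, centroid at (110.00, 119.00).
top flange: A = 190 × 14 = 2660.00, centroid at (110.00, 221.00).
ΣA = 10980.00 mm², ΣAx_c = 1207800.00 mm³, ΣAy_c = 1012980.00 mm³.
x_c = 1207800.00/10980.00 = 110.00 mm; y_c = 1012980.00/10980.00 = 92.26 mm.

x_c = 110.00 mm, y_c = 92.26 mm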